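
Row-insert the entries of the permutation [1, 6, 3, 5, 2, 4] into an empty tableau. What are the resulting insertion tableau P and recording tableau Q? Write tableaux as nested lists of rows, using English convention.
P = [[1, 2, 4], [3, 5], [6]], Q = [[1, 2, 4], [3, 6], [5]]

Insert each entry of the permutation into P by Schensted row insertion, recording in Q the position of each new cell.

Insert 1: appended to row 1. P = [[1]].
Insert 6: appended to row 1. P = [[1, 6]].
Insert 3: 3 bumps 6 from row 1; 6 starts row 2. P = [[1, 3], [6]].
Insert 5: appended to row 1. P = [[1, 3, 5], [6]].
Insert 2: 2 bumps 3 from row 1; 3 bumps 6 from row 2; 6 starts row 3. P = [[1, 2, 5], [3], [6]].
Insert 4: 4 bumps 5 from row 1; 5 appends to row 2. P = [[1, 2, 4], [3, 5], [6]].

So P = [[1, 2, 4], [3, 5], [6]], Q = [[1, 2, 4], [3, 6], [5]].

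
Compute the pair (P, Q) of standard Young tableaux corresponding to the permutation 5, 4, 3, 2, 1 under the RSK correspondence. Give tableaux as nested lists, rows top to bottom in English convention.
Insert each entry of the permutation into P by Schensted row insertion, recording in Q the position of each new cell.

Insert 5: appended to row 1. P = [[5]].
Insert 4: 4 bumps 5 from row 1; 5 starts row 2. P = [[4], [5]].
Insert 3: 3 bumps 4 from row 1; 4 bumps 5 from row 2; 5 starts row 3. P = [[3], [4], [5]].
Insert 2: 2 bumps 3 from row 1; 3 bumps 4 from row 2; 4 bumps 5 from row 3; 5 starts row 4. P = [[2], [3], [4], [5]].
Insert 1: 1 bumps 2 from row 1; 2 bumps 3 from row 2; 3 bumps 4 from row 3; 4 bumps 5 from row 4; 5 starts row 5. P = [[1], [2], [3], [4], [5]].

So P = [[1], [2], [3], [4], [5]], Q = [[1], [2], [3], [4], [5]].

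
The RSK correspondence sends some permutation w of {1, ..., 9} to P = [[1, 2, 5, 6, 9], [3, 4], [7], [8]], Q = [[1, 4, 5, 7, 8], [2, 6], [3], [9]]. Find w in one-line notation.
Reverse the RSK construction: for i from n down to 1, find the cell of Q containing i, remove the entry at that cell from P, and reverse-bump it up through P; the value ejected from row 1 is w(i).

Step i=9: Q has 9 at row 4, column 1; remove 8 from row 4 of P and reverse-bump: 8 enters row 3 and ejects 7; 7 enters row 2 and ejects 4; 4 enters row 1 and ejects 2. So w(9) = 2. P is now [[1, 4, 5, 6, 9], [3, 7], [8]].
Step i=8: Q has 8 at row 1, column 5; remove that cell from P, ejecting 9. So w(8) = 9. P is now [[1, 4, 5, 6], [3, 7], [8]].
Step i=7: Q has 7 at row 1, column 4; remove that cell from P, ejecting 6. So w(7) = 6. P is now [[1, 4, 5], [3, 7], [8]].
Step i=6: Q has 6 at row 2, column 2; remove 7 from row 2 of P and reverse-bump: 7 enters row 1 and ejects 5. So w(6) = 5. P is now [[1, 4, 7], [3], [8]].
Step i=5: Q has 5 at row 1, column 3; remove that cell from P, ejecting 7. So w(5) = 7. P is now [[1, 4], [3], [8]].
Step i=4: Q has 4 at row 1, column 2; remove that cell from P, ejecting 4. So w(4) = 4. P is now [[1], [3], [8]].
Step i=3: Q has 3 at row 3, column 1; remove 8 from row 3 of P and reverse-bump: 8 enters row 2 and ejects 3; 3 enters row 1 and ejects 1. So w(3) = 1. P is now [[3], [8]].
Step i=2: Q has 2 at row 2, column 1; remove 8 from row 2 of P and reverse-bump: 8 enters row 1 and ejects 3. So w(2) = 3. P is now [[8]].
Step i=1: Q has 1 at row 1, column 1; remove that cell from P, ejecting 8. So w(1) = 8. P is now [].

So w = 8 3 1 4 7 5 6 9 2.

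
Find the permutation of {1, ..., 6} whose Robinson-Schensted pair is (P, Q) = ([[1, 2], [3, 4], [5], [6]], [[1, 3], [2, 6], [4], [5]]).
6 3 5 4 1 2

Reverse the RSK construction: for i from n down to 1, find the cell of Q containing i, remove the entry at that cell from P, and reverse-bump it up through P; the value ejected from row 1 is w(i).

Step i=6: Q has 6 at row 2, column 2; remove 4 from row 2 of P and reverse-bump: 4 enters row 1 and ejects 2. So w(6) = 2. P is now [[1, 4], [3], [5], [6]].
Step i=5: Q has 5 at row 4, column 1; remove 6 from row 4 of P and reverse-bump: 6 enters row 3 and ejects 5; 5 enters row 2 and ejects 3; 3 enters row 1 and ejects 1. So w(5) = 1. P is now [[3, 4], [5], [6]].
Step i=4: Q has 4 at row 3, column 1; remove 6 from row 3 of P and reverse-bump: 6 enters row 2 and ejects 5; 5 enters row 1 and ejects 4. So w(4) = 4. P is now [[3, 5], [6]].
Step i=3: Q has 3 at row 1, column 2; remove that cell from P, ejecting 5. So w(3) = 5. P is now [[3], [6]].
Step i=2: Q has 2 at row 2, column 1; remove 6 from row 2 of P and reverse-bump: 6 enters row 1 and ejects 3. So w(2) = 3. P is now [[6]].
Step i=1: Q has 1 at row 1, column 1; remove that cell from P, ejecting 6. So w(1) = 6. P is now [].

So w = 6 3 5 4 1 2.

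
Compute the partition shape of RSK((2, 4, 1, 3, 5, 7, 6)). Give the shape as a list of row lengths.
RSK row insertion gives P = [[1, 3, 5, 6], [2, 4, 7]], which has shape [4, 3].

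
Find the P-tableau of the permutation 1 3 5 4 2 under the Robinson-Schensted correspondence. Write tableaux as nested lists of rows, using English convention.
P = [[1, 2, 4], [3], [5]]

Insert 1: appended to row 1. P = [[1]].
Insert 3: appended to row 1. P = [[1, 3]].
Insert 5: appended to row 1. P = [[1, 3, 5]].
Insert 4: 4 bumps 5 from row 1; 5 starts row 2. P = [[1, 3, 4], [5]].
Insert 2: 2 bumps 3 from row 1; 3 bumps 5 from row 2; 5 starts row 3. P = [[1, 2, 4], [3], [5]].

So P = [[1, 2, 4], [3], [5]].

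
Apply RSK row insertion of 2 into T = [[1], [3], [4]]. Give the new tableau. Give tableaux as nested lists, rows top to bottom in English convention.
[[1, 2], [3], [4]]

2 is larger than every entry of row 1, so it is appended to row 1. The new tableau is [[1, 2], [3], [4]].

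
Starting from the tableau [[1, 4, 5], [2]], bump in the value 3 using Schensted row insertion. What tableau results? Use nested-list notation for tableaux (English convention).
[[1, 3, 5], [2, 4]]

In row 1, 3 replaces 4 (the leftmost entry greater than 3); 4 is bumped to row 2. 4 is appended to row 2. The new tableau is [[1, 3, 5], [2, 4]].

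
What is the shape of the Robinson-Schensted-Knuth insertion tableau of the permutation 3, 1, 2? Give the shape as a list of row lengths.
Row-insert each entry into an empty tableau.

After inserting 3: P = [[3]].
After inserting 1: P = [[1], [3]].
After inserting 2: P = [[1, 2], [3]].

The final insertion tableau P = [[1, 2], [3]] has shape [2, 1].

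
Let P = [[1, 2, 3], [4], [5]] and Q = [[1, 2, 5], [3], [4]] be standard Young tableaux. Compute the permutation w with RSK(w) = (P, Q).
1 5 4 2 3

Reverse RSK: for i = n, n-1, ..., 1, locate i in Q, remove the corresponding corner cell from P, and reverse-bump its entry up through P; the value ejected from row 1 is w(i).

So w = 1 5 4 2 3.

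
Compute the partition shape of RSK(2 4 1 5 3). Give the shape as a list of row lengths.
Row-insert each entry into an empty tableau.

After inserting 2: P = [[2]].
After inserting 4: P = [[2, 4]].
After inserting 1: P = [[1, 4], [2]].
After inserting 5: P = [[1, 4, 5], [2]].
After inserting 3: P = [[1, 3, 5], [2, 4]].

The final insertion tableau P = [[1, 3, 5], [2, 4]] has shape [3, 2].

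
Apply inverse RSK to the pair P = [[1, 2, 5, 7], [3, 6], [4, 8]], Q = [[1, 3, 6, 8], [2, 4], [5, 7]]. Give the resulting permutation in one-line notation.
4 1 8 3 2 6 5 7

Reverse the RSK construction: for i from n down to 1, find the cell of Q containing i, remove the entry at that cell from P, and reverse-bump it up through P; the value ejected from row 1 is w(i).

Step i=8: Q has 8 at row 1, column 4; remove that cell from P, ejecting 7. So w(8) = 7. P is now [[1, 2, 5], [3, 6], [4, 8]].
Step i=7: Q has 7 at row 3, column 2; remove 8 from row 3 of P and reverse-bump: 8 enters row 2 and ejects 6; 6 enters row 1 and ejects 5. So w(7) = 5. P is now [[1, 2, 6], [3, 8], [4]].
Step i=6: Q has 6 at row 1, column 3; remove that cell from P, ejecting 6. So w(6) = 6. P is now [[1, 2], [3, 8], [4]].
Step i=5: Q has 5 at row 3, column 1; remove 4 from row 3 of P and reverse-bump: 4 enters row 2 and ejects 3; 3 enters row 1 and ejects 2. So w(5) = 2. P is now [[1, 3], [4, 8]].
Step i=4: Q has 4 at row 2, column 2; remove 8 from row 2 of P and reverse-bump: 8 enters row 1 and ejects 3. So w(4) = 3. P is now [[1, 8], [4]].
Step i=3: Q has 3 at row 1, column 2; remove that cell from P, ejecting 8. So w(3) = 8. P is now [[1], [4]].
Step i=2: Q has 2 at row 2, column 1; remove 4 from row 2 of P and reverse-bump: 4 enters row 1 and ejects 1. So w(2) = 1. P is now [[4]].
Step i=1: Q has 1 at row 1, column 1; remove that cell from P, ejecting 4. So w(1) = 4. P is now [].

So w = 4 1 8 3 2 6 5 7.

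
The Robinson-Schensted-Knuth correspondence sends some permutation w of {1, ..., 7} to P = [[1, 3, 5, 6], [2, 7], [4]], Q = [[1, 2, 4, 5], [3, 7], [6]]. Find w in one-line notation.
2 4 3 5 7 1 6

Reverse the RSK construction: for i from n down to 1, find the cell of Q containing i, remove the entry at that cell from P, and reverse-bump it up through P; the value ejected from row 1 is w(i).

Step i=7: Q has 7 at row 2, column 2; remove 7 from row 2 of P and reverse-bump: 7 enters row 1 and ejects 6. So w(7) = 6. P is now [[1, 3, 5, 7], [2], [4]].
Step i=6: Q has 6 at row 3, column 1; remove 4 from row 3 of P and reverse-bump: 4 enters row 2 and ejects 2; 2 enters row 1 and ejects 1. So w(6) = 1. P is now [[2, 3, 5, 7], [4]].
Step i=5: Q has 5 at row 1, column 4; remove that cell from P, ejecting 7. So w(5) = 7. P is now [[2, 3, 5], [4]].
Step i=4: Q has 4 at row 1, column 3; remove that cell from P, ejecting 5. So w(4) = 5. P is now [[2, 3], [4]].
Step i=3: Q has 3 at row 2, column 1; remove 4 from row 2 of P and reverse-bump: 4 enters row 1 and ejects 3. So w(3) = 3. P is now [[2, 4]].
Step i=2: Q has 2 at row 1, column 2; remove that cell from P, ejecting 4. So w(2) = 4. P is now [[2]].
Step i=1: Q has 1 at row 1, column 1; remove that cell from P, ejecting 2. So w(1) = 2. P is now [].

So w = 2 4 3 5 7 1 6.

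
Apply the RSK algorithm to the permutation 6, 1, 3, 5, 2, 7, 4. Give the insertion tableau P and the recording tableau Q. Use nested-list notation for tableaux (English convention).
Insert each entry of the permutation into P by Schensted row insertion, recording in Q the position of each new cell.

Insert 6: appended to row 1. P = [[6]].
Insert 1: 1 bumps 6 from row 1; 6 starts row 2. P = [[1], [6]].
Insert 3: appended to row 1. P = [[1, 3], [6]].
Insert 5: appended to row 1. P = [[1, 3, 5], [6]].
Insert 2: 2 bumps 3 from row 1; 3 bumps 6 from row 2; 6 starts row 3. P = [[1, 2, 5], [3], [6]].
Insert 7: appended to row 1. P = [[1, 2, 5, 7], [3], [6]].
Insert 4: 4 bumps 5 from row 1; 5 appends to row 2. P = [[1, 2, 4, 7], [3, 5], [6]].

So P = [[1, 2, 4, 7], [3, 5], [6]], Q = [[1, 3, 4, 6], [2, 7], [5]].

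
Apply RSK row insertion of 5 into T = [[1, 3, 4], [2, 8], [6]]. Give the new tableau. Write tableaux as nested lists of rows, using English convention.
5 is larger than every entry of row 1, so it is appended to row 1. The new tableau is [[1, 3, 4, 5], [2, 8], [6]].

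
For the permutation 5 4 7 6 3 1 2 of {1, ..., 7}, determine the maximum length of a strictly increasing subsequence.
2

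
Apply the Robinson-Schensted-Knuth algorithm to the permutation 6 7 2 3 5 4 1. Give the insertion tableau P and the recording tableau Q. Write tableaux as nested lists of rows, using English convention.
P = [[1, 3, 4], [2, 7], [5], [6]], Q = [[1, 2, 5], [3, 4], [6], [7]]

Insert each entry of the permutation into P by Schensted row insertion, recording in Q the position of each new cell.

Insert 6: appended to row 1. P = [[6]], Q = [[1]].
Insert 7: appended to row 1. P = [[6, 7]], Q = [[1, 2]].
Insert 2: 2 bumps 6 from row 1; 6 starts row 2. P = [[2, 7], [6]], Q = [[1, 2], [3]].
Insert 3: 3 bumps 7 from row 1; 7 appends to row 2. P = [[2, 3], [6, 7]], Q = [[1, 2], [3, 4]].
Insert 5: appended to row 1. P = [[2, 3, 5], [6, 7]], Q = [[1, 2, 5], [3, 4]].
Insert 4: 4 bumps 5 from row 1; 5 bumps 6 from row 2; 6 starts row 3. P = [[2, 3, 4], [5, 7], [6]], Q = [[1, 2, 5], [3, 4], [6]].
Insert 1: 1 bumps 2 from row 1; 2 bumps 5 from row 2; 5 bumps 6 from row 3; 6 starts row 4. P = [[1, 3, 4], [2, 7], [5], [6]], Q = [[1, 2, 5], [3, 4], [6], [7]].

So P = [[1, 3, 4], [2, 7], [5], [6]], Q = [[1, 2, 5], [3, 4], [6], [7]].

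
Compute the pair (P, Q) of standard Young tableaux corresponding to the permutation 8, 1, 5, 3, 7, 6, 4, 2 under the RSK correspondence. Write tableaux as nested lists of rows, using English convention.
P = [[1, 2, 4], [3, 6], [5], [7], [8]], Q = [[1, 3, 5], [2, 6], [4], [7], [8]]

Insert each entry of the permutation into P by Schensted row insertion, recording in Q the position of each new cell.

After inserting 8: P = [[8]].
After inserting 1: P = [[1], [8]].
After inserting 5: P = [[1, 5], [8]].
After inserting 3: P = [[1, 3], [5], [8]].
After inserting 7: P = [[1, 3, 7], [5], [8]].
After inserting 6: P = [[1, 3, 6], [5, 7], [8]].
After inserting 4: P = [[1, 3, 4], [5, 6], [7], [8]].
After inserting 2: P = [[1, 2, 4], [3, 6], [5], [7], [8]].

So P = [[1, 2, 4], [3, 6], [5], [7], [8]], Q = [[1, 3, 5], [2, 6], [4], [7], [8]].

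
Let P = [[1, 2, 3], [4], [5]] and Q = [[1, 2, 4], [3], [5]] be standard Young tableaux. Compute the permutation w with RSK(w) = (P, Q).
Reverse the RSK construction: for i from n down to 1, find the cell of Q containing i, remove the entry at that cell from P, and reverse-bump it up through P; the value ejected from row 1 is w(i).

Step i=5: Q has 5 at row 3, column 1; remove 5 from row 3 of P and reverse-bump: 5 enters row 2 and ejects 4; 4 enters row 1 and ejects 3. So w(5) = 3. P is now [[1, 2, 4], [5]].
Step i=4: Q has 4 at row 1, column 3; remove that cell from P, ejecting 4. So w(4) = 4. P is now [[1, 2], [5]].
Step i=3: Q has 3 at row 2, column 1; remove 5 from row 2 of P and reverse-bump: 5 enters row 1 and ejects 2. So w(3) = 2. P is now [[1, 5]].
Step i=2: Q has 2 at row 1, column 2; remove that cell from P, ejecting 5. So w(2) = 5. P is now [[1]].
Step i=1: Q has 1 at row 1, column 1; remove that cell from P, ejecting 1. So w(1) = 1. P is now [].

So w = 1 5 2 4 3.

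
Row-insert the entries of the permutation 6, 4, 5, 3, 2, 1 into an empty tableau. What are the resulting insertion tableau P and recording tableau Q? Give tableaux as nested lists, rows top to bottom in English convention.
P = [[1, 5], [2], [3], [4], [6]], Q = [[1, 3], [2], [4], [5], [6]]

Insert each entry of the permutation into P by Schensted row insertion, recording in Q the position of each new cell.

Insert 6: appended to row 1. P = [[6]], Q = [[1]].
Insert 4: 4 bumps 6 from row 1; 6 starts row 2. P = [[4], [6]], Q = [[1], [2]].
Insert 5: appended to row 1. P = [[4, 5], [6]], Q = [[1, 3], [2]].
Insert 3: 3 bumps 4 from row 1; 4 bumps 6 from row 2; 6 starts row 3. P = [[3, 5], [4], [6]], Q = [[1, 3], [2], [4]].
Insert 2: 2 bumps 3 from row 1; 3 bumps 4 from row 2; 4 bumps 6 from row 3; 6 starts row 4. P = [[2, 5], [3], [4], [6]], Q = [[1, 3], [2], [4], [5]].
Insert 1: 1 bumps 2 from row 1; 2 bumps 3 from row 2; 3 bumps 4 from row 3; 4 bumps 6 from row 4; 6 starts row 5. P = [[1, 5], [2], [3], [4], [6]], Q = [[1, 3], [2], [4], [5], [6]].

So P = [[1, 5], [2], [3], [4], [6]], Q = [[1, 3], [2], [4], [5], [6]].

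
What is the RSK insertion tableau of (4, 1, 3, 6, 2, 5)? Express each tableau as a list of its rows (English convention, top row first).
After inserting 4: P = [[4]].
After inserting 1: P = [[1], [4]].
After inserting 3: P = [[1, 3], [4]].
After inserting 6: P = [[1, 3, 6], [4]].
After inserting 2: P = [[1, 2, 6], [3], [4]].
After inserting 5: P = [[1, 2, 5], [3, 6], [4]].

So P = [[1, 2, 5], [3, 6], [4]].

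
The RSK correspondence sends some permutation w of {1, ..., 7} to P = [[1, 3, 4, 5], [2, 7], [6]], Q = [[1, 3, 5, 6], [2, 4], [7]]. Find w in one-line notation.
6 2 7 3 4 5 1

Reverse the RSK construction: for i from n down to 1, find the cell of Q containing i, remove the entry at that cell from P, and reverse-bump it up through P; the value ejected from row 1 is w(i).

Step i=7: Q has 7 at row 3, column 1; remove 6 from row 3 of P and reverse-bump: 6 enters row 2 and ejects 2; 2 enters row 1 and ejects 1. So w(7) = 1. P is now [[2, 3, 4, 5], [6, 7]].
Step i=6: Q has 6 at row 1, column 4; remove that cell from P, ejecting 5. So w(6) = 5. P is now [[2, 3, 4], [6, 7]].
Step i=5: Q has 5 at row 1, column 3; remove that cell from P, ejecting 4. So w(5) = 4. P is now [[2, 3], [6, 7]].
Step i=4: Q has 4 at row 2, column 2; remove 7 from row 2 of P and reverse-bump: 7 enters row 1 and ejects 3. So w(4) = 3. P is now [[2, 7], [6]].
Step i=3: Q has 3 at row 1, column 2; remove that cell from P, ejecting 7. So w(3) = 7. P is now [[2], [6]].
Step i=2: Q has 2 at row 2, column 1; remove 6 from row 2 of P and reverse-bump: 6 enters row 1 and ejects 2. So w(2) = 2. P is now [[6]].
Step i=1: Q has 1 at row 1, column 1; remove that cell from P, ejecting 6. So w(1) = 6. P is now [].

So w = 6 2 7 3 4 5 1.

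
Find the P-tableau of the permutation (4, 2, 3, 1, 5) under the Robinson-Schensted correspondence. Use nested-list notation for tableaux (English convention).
P = [[1, 3, 5], [2], [4]]

Insert 4: appended to row 1. P = [[4]].
Insert 2: 2 bumps 4 from row 1; 4 starts row 2. P = [[2], [4]].
Insert 3: appended to row 1. P = [[2, 3], [4]].
Insert 1: 1 bumps 2 from row 1; 2 bumps 4 from row 2; 4 starts row 3. P = [[1, 3], [2], [4]].
Insert 5: appended to row 1. P = [[1, 3, 5], [2], [4]].

So P = [[1, 3, 5], [2], [4]].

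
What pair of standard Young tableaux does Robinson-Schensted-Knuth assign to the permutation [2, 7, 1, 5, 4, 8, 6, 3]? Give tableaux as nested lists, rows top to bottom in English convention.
P = [[1, 3, 6], [2, 4, 8], [5], [7]], Q = [[1, 2, 6], [3, 4, 7], [5], [8]]

Insert each entry of the permutation into P by Schensted row insertion, recording in Q the position of each new cell.

Insert 2: appended to row 1. P = [[2]].
Insert 7: appended to row 1. P = [[2, 7]].
Insert 1: 1 bumps 2 from row 1; 2 starts row 2. P = [[1, 7], [2]].
Insert 5: 5 bumps 7 from row 1; 7 appends to row 2. P = [[1, 5], [2, 7]].
Insert 4: 4 bumps 5 from row 1; 5 bumps 7 from row 2; 7 starts row 3. P = [[1, 4], [2, 5], [7]].
Insert 8: appended to row 1. P = [[1, 4, 8], [2, 5], [7]].
Insert 6: 6 bumps 8 from row 1; 8 appends to row 2. P = [[1, 4, 6], [2, 5, 8], [7]].
Insert 3: 3 bumps 4 from row 1; 4 bumps 5 from row 2; 5 bumps 7 from row 3; 7 starts row 4. P = [[1, 3, 6], [2, 4, 8], [5], [7]].

So P = [[1, 3, 6], [2, 4, 8], [5], [7]], Q = [[1, 2, 6], [3, 4, 7], [5], [8]].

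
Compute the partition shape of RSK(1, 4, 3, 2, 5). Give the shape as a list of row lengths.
[3, 1, 1]

Row-insert each entry into an empty tableau.

After inserting 1: P = [[1]].
After inserting 4: P = [[1, 4]].
After inserting 3: P = [[1, 3], [4]].
After inserting 2: P = [[1, 2], [3], [4]].
After inserting 5: P = [[1, 2, 5], [3], [4]].

The final insertion tableau P = [[1, 2, 5], [3], [4]] has shape [3, 1, 1].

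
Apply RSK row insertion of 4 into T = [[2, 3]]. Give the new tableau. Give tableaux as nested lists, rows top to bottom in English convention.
[[2, 3, 4]]

4 is larger than every entry of row 1, so it is appended to row 1. The new tableau is [[2, 3, 4]].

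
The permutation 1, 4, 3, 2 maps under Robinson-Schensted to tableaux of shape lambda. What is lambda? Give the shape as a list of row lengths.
[2, 1, 1]

Row-insert each entry into an empty tableau.

After inserting 1: P = [[1]].
After inserting 4: P = [[1, 4]].
After inserting 3: P = [[1, 3], [4]].
After inserting 2: P = [[1, 2], [3], [4]].

The final insertion tableau P = [[1, 2], [3], [4]] has shape [2, 1, 1].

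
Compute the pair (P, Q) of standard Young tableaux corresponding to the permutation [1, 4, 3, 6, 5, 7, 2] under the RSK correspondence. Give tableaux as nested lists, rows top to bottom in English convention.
Insert each entry of the permutation into P by Schensted row insertion, recording in Q the position of each new cell.

Insert 1: appended to row 1. P = [[1]].
Insert 4: appended to row 1. P = [[1, 4]].
Insert 3: 3 bumps 4 from row 1; 4 starts row 2. P = [[1, 3], [4]].
Insert 6: appended to row 1. P = [[1, 3, 6], [4]].
Insert 5: 5 bumps 6 from row 1; 6 appends to row 2. P = [[1, 3, 5], [4, 6]].
Insert 7: appended to row 1. P = [[1, 3, 5, 7], [4, 6]].
Insert 2: 2 bumps 3 from row 1; 3 bumps 4 from row 2; 4 starts row 3. P = [[1, 2, 5, 7], [3, 6], [4]].

So P = [[1, 2, 5, 7], [3, 6], [4]], Q = [[1, 2, 4, 6], [3, 5], [7]].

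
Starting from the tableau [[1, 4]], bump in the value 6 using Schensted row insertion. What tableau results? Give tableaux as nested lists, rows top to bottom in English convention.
6 is larger than every entry of row 1, so it is appended to row 1. The new tableau is [[1, 4, 6]].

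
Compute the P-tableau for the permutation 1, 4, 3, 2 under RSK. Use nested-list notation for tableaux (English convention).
P = [[1, 2], [3], [4]]

Insert 1: appended to row 1. P = [[1]].
Insert 4: appended to row 1. P = [[1, 4]].
Insert 3: 3 bumps 4 from row 1; 4 starts row 2. P = [[1, 3], [4]].
Insert 2: 2 bumps 3 from row 1; 3 bumps 4 from row 2; 4 starts row 3. P = [[1, 2], [3], [4]].

So P = [[1, 2], [3], [4]].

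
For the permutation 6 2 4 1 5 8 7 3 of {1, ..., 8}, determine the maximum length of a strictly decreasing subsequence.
3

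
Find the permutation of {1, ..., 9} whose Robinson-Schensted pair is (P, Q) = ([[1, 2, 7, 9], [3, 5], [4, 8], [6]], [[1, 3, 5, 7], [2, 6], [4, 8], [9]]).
6 4 5 1 8 7 9 3 2

Reverse the RSK construction: for i from n down to 1, find the cell of Q containing i, remove the entry at that cell from P, and reverse-bump it up through P; the value ejected from row 1 is w(i).

Step i=9: Q has 9 at row 4, column 1; remove 6 from row 4 of P and reverse-bump: 6 enters row 3 and ejects 4; 4 enters row 2 and ejects 3; 3 enters row 1 and ejects 2. So w(9) = 2. P is now [[1, 3, 7, 9], [4, 5], [6, 8]].
Step i=8: Q has 8 at row 3, column 2; remove 8 from row 3 of P and reverse-bump: 8 enters row 2 and ejects 5; 5 enters row 1 and ejects 3. So w(8) = 3. P is now [[1, 5, 7, 9], [4, 8], [6]].
Step i=7: Q has 7 at row 1, column 4; remove that cell from P, ejecting 9. So w(7) = 9. P is now [[1, 5, 7], [4, 8], [6]].
Step i=6: Q has 6 at row 2, column 2; remove 8 from row 2 of P and reverse-bump: 8 enters row 1 and ejects 7. So w(6) = 7. P is now [[1, 5, 8], [4], [6]].
Step i=5: Q has 5 at row 1, column 3; remove that cell from P, ejecting 8. So w(5) = 8. P is now [[1, 5], [4], [6]].
Step i=4: Q has 4 at row 3, column 1; remove 6 from row 3 of P and reverse-bump: 6 enters row 2 and ejects 4; 4 enters row 1 and ejects 1. So w(4) = 1. P is now [[4, 5], [6]].
Step i=3: Q has 3 at row 1, column 2; remove that cell from P, ejecting 5. So w(3) = 5. P is now [[4], [6]].
Step i=2: Q has 2 at row 2, column 1; remove 6 from row 2 of P and reverse-bump: 6 enters row 1 and ejects 4. So w(2) = 4. P is now [[6]].
Step i=1: Q has 1 at row 1, column 1; remove that cell from P, ejecting 6. So w(1) = 6. P is now [].

So w = 6 4 5 1 8 7 9 3 2.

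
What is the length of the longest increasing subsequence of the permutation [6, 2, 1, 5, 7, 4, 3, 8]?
4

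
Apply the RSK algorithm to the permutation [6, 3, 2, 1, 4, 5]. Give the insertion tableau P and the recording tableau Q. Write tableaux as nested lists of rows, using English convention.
P = [[1, 4, 5], [2], [3], [6]], Q = [[1, 5, 6], [2], [3], [4]]

Insert each entry of the permutation into P by Schensted row insertion, recording in Q the position of each new cell.

Insert 6: appended to row 1. P = [[6]].
Insert 3: 3 bumps 6 from row 1; 6 starts row 2. P = [[3], [6]].
Insert 2: 2 bumps 3 from row 1; 3 bumps 6 from row 2; 6 starts row 3. P = [[2], [3], [6]].
Insert 1: 1 bumps 2 from row 1; 2 bumps 3 from row 2; 3 bumps 6 from row 3; 6 starts row 4. P = [[1], [2], [3], [6]].
Insert 4: appended to row 1. P = [[1, 4], [2], [3], [6]].
Insert 5: appended to row 1. P = [[1, 4, 5], [2], [3], [6]].

So P = [[1, 4, 5], [2], [3], [6]], Q = [[1, 5, 6], [2], [3], [4]].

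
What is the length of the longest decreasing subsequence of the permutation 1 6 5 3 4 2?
4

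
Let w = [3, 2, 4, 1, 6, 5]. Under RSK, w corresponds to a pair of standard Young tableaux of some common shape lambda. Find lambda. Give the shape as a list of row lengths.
Row-insert each entry into an empty tableau.

After inserting 3: P = [[3]].
After inserting 2: P = [[2], [3]].
After inserting 4: P = [[2, 4], [3]].
After inserting 1: P = [[1, 4], [2], [3]].
After inserting 6: P = [[1, 4, 6], [2], [3]].
After inserting 5: P = [[1, 4, 5], [2, 6], [3]].

The final insertion tableau P = [[1, 4, 5], [2, 6], [3]] has shape [3, 2, 1].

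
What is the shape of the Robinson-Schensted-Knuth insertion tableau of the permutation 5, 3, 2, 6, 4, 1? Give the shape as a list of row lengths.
[2, 2, 1, 1]

Row-insert each entry into an empty tableau.

After inserting 5: P = [[5]].
After inserting 3: P = [[3], [5]].
After inserting 2: P = [[2], [3], [5]].
After inserting 6: P = [[2, 6], [3], [5]].
After inserting 4: P = [[2, 4], [3, 6], [5]].
After inserting 1: P = [[1, 4], [2, 6], [3], [5]].

The final insertion tableau P = [[1, 4], [2, 6], [3], [5]] has shape [2, 2, 1, 1].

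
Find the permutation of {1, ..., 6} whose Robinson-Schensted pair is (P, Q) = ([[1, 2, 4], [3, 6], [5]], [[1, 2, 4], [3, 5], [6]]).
Reverse the RSK construction: for i from n down to 1, find the cell of Q containing i, remove the entry at that cell from P, and reverse-bump it up through P; the value ejected from row 1 is w(i).

Step i=6: Q has 6 at row 3, column 1; remove 5 from row 3 of P and reverse-bump: 5 enters row 2 and ejects 3; 3 enters row 1 and ejects 2. So w(6) = 2. P is now [[1, 3, 4], [5, 6]].
Step i=5: Q has 5 at row 2, column 2; remove 6 from row 2 of P and reverse-bump: 6 enters row 1 and ejects 4. So w(5) = 4. P is now [[1, 3, 6], [5]].
Step i=4: Q has 4 at row 1, column 3; remove that cell from P, ejecting 6. So w(4) = 6. P is now [[1, 3], [5]].
Step i=3: Q has 3 at row 2, column 1; remove 5 from row 2 of P and reverse-bump: 5 enters row 1 and ejects 3. So w(3) = 3. P is now [[1, 5]].
Step i=2: Q has 2 at row 1, column 2; remove that cell from P, ejecting 5. So w(2) = 5. P is now [[1]].
Step i=1: Q has 1 at row 1, column 1; remove that cell from P, ejecting 1. So w(1) = 1. P is now [].

So w = 1 5 3 6 4 2.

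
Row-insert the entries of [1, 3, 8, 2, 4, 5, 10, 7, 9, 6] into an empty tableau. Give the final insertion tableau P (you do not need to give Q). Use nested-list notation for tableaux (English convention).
Insert 1: appended to row 1. P = [[1]].
Insert 3: appended to row 1. P = [[1, 3]].
Insert 8: appended to row 1. P = [[1, 3, 8]].
Insert 2: 2 bumps 3 from row 1; 3 starts row 2. P = [[1, 2, 8], [3]].
Insert 4: 4 bumps 8 from row 1; 8 appends to row 2. P = [[1, 2, 4], [3, 8]].
Insert 5: appended to row 1. P = [[1, 2, 4, 5], [3, 8]].
Insert 10: appended to row 1. P = [[1, 2, 4, 5, 10], [3, 8]].
Insert 7: 7 bumps 10 from row 1; 10 appends to row 2. P = [[1, 2, 4, 5, 7], [3, 8, 10]].
Insert 9: appended to row 1. P = [[1, 2, 4, 5, 7, 9], [3, 8, 10]].
Insert 6: 6 bumps 7 from row 1; 7 bumps 8 from row 2; 8 starts row 3. P = [[1, 2, 4, 5, 6, 9], [3, 7, 10], [8]].

So P = [[1, 2, 4, 5, 6, 9], [3, 7, 10], [8]].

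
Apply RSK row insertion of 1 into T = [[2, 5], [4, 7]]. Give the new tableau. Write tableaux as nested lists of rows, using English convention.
[[1, 5], [2, 7], [4]]

In row 1, 1 replaces 2 (the leftmost entry greater than 1); 2 is bumped to row 2. In row 2, 2 replaces 4 (the leftmost entry greater than 2); 4 is bumped to row 3. 4 starts a new row 3. The new tableau is [[1, 5], [2, 7], [4]].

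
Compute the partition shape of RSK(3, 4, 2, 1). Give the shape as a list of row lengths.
[2, 1, 1]

RSK row insertion gives P = [[1, 4], [2], [3]], which has shape [2, 1, 1].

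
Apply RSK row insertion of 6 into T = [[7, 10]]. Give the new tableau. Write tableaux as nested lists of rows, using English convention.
[[6, 10], [7]]

In row 1, 6 replaces 7 (the leftmost entry greater than 6); 7 is bumped to row 2. 7 starts a new row 2. The new tableau is [[6, 10], [7]].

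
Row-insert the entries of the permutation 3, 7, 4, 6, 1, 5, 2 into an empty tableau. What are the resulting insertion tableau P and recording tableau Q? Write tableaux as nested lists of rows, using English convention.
P = [[1, 2, 5], [3, 4], [6], [7]], Q = [[1, 2, 4], [3, 6], [5], [7]]

Insert each entry of the permutation into P by Schensted row insertion, recording in Q the position of each new cell.

Insert 3: appended to row 1. P = [[3]].
Insert 7: appended to row 1. P = [[3, 7]].
Insert 4: 4 bumps 7 from row 1; 7 starts row 2. P = [[3, 4], [7]].
Insert 6: appended to row 1. P = [[3, 4, 6], [7]].
Insert 1: 1 bumps 3 from row 1; 3 bumps 7 from row 2; 7 starts row 3. P = [[1, 4, 6], [3], [7]].
Insert 5: 5 bumps 6 from row 1; 6 appends to row 2. P = [[1, 4, 5], [3, 6], [7]].
Insert 2: 2 bumps 4 from row 1; 4 bumps 6 from row 2; 6 bumps 7 from row 3; 7 starts row 4. P = [[1, 2, 5], [3, 4], [6], [7]].

So P = [[1, 2, 5], [3, 4], [6], [7]], Q = [[1, 2, 4], [3, 6], [5], [7]].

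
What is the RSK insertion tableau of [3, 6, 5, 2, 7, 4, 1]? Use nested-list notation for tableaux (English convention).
P = [[1, 4, 7], [2, 5], [3], [6]]

Insert 3: appended to row 1. P = [[3]].
Insert 6: appended to row 1. P = [[3, 6]].
Insert 5: 5 bumps 6 from row 1; 6 starts row 2. P = [[3, 5], [6]].
Insert 2: 2 bumps 3 from row 1; 3 bumps 6 from row 2; 6 starts row 3. P = [[2, 5], [3], [6]].
Insert 7: appended to row 1. P = [[2, 5, 7], [3], [6]].
Insert 4: 4 bumps 5 from row 1; 5 appends to row 2. P = [[2, 4, 7], [3, 5], [6]].
Insert 1: 1 bumps 2 from row 1; 2 bumps 3 from row 2; 3 bumps 6 from row 3; 6 starts row 4. P = [[1, 4, 7], [2, 5], [3], [6]].

So P = [[1, 4, 7], [2, 5], [3], [6]].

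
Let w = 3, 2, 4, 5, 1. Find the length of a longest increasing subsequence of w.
3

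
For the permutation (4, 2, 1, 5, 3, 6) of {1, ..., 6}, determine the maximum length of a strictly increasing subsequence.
3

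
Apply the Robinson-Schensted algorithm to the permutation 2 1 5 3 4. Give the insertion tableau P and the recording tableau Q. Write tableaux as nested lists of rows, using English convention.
P = [[1, 3, 4], [2, 5]], Q = [[1, 3, 5], [2, 4]]

Insert each entry of the permutation into P by Schensted row insertion, recording in Q the position of each new cell.

After inserting 2: P = [[2]].
After inserting 1: P = [[1], [2]].
After inserting 5: P = [[1, 5], [2]].
After inserting 3: P = [[1, 3], [2, 5]].
After inserting 4: P = [[1, 3, 4], [2, 5]].

So P = [[1, 3, 4], [2, 5]], Q = [[1, 3, 5], [2, 4]].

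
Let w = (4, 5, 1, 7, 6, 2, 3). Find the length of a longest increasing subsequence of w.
3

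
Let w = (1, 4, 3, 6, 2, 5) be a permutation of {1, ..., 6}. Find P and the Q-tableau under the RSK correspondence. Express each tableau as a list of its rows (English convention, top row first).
Insert each entry of the permutation into P by Schensted row insertion, recording in Q the position of each new cell.

Insert 1: appended to row 1. P = [[1]].
Insert 4: appended to row 1. P = [[1, 4]].
Insert 3: 3 bumps 4 from row 1; 4 starts row 2. P = [[1, 3], [4]].
Insert 6: appended to row 1. P = [[1, 3, 6], [4]].
Insert 2: 2 bumps 3 from row 1; 3 bumps 4 from row 2; 4 starts row 3. P = [[1, 2, 6], [3], [4]].
Insert 5: 5 bumps 6 from row 1; 6 appends to row 2. P = [[1, 2, 5], [3, 6], [4]].

So P = [[1, 2, 5], [3, 6], [4]], Q = [[1, 2, 4], [3, 6], [5]].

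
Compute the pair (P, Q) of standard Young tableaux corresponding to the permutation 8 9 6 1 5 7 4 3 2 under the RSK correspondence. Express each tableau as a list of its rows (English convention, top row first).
P = [[1, 2, 7], [3, 9], [4], [5], [6], [8]], Q = [[1, 2, 6], [3, 5], [4], [7], [8], [9]]

Insert each entry of the permutation into P by Schensted row insertion, recording in Q the position of each new cell.

Insert 8: appended to row 1. P = [[8]], Q = [[1]].
Insert 9: appended to row 1. P = [[8, 9]], Q = [[1, 2]].
Insert 6: 6 bumps 8 from row 1; 8 starts row 2. P = [[6, 9], [8]], Q = [[1, 2], [3]].
Insert 1: 1 bumps 6 from row 1; 6 bumps 8 from row 2; 8 starts row 3. P = [[1, 9], [6], [8]], Q = [[1, 2], [3], [4]].
Insert 5: 5 bumps 9 from row 1; 9 appends to row 2. P = [[1, 5], [6, 9], [8]], Q = [[1, 2], [3, 5], [4]].
Insert 7: appended to row 1. P = [[1, 5, 7], [6, 9], [8]], Q = [[1, 2, 6], [3, 5], [4]].
Insert 4: 4 bumps 5 from row 1; 5 bumps 6 from row 2; 6 bumps 8 from row 3; 8 starts row 4. P = [[1, 4, 7], [5, 9], [6], [8]], Q = [[1, 2, 6], [3, 5], [4], [7]].
Insert 3: 3 bumps 4 from row 1; 4 bumps 5 from row 2; 5 bumps 6 from row 3; 6 bumps 8 from row 4; 8 starts row 5. P = [[1, 3, 7], [4, 9], [5], [6], [8]], Q = [[1, 2, 6], [3, 5], [4], [7], [8]].
Insert 2: 2 bumps 3 from row 1; 3 bumps 4 from row 2; 4 bumps 5 from row 3; 5 bumps 6 from row 4; 6 bumps 8 from row 5; 8 starts row 6. P = [[1, 2, 7], [3, 9], [4], [5], [6], [8]], Q = [[1, 2, 6], [3, 5], [4], [7], [8], [9]].

So P = [[1, 2, 7], [3, 9], [4], [5], [6], [8]], Q = [[1, 2, 6], [3, 5], [4], [7], [8], [9]].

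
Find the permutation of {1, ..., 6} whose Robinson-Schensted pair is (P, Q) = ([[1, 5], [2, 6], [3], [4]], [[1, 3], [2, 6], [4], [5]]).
Reverse the RSK construction: for i from n down to 1, find the cell of Q containing i, remove the entry at that cell from P, and reverse-bump it up through P; the value ejected from row 1 is w(i).

Step i=6: Q has 6 at row 2, column 2; remove 6 from row 2 of P and reverse-bump: 6 enters row 1 and ejects 5. So w(6) = 5. P is now [[1, 6], [2], [3], [4]].
Step i=5: Q has 5 at row 4, column 1; remove 4 from row 4 of P and reverse-bump: 4 enters row 3 and ejects 3; 3 enters row 2 and ejects 2; 2 enters row 1 and ejects 1. So w(5) = 1. P is now [[2, 6], [3], [4]].
Step i=4: Q has 4 at row 3, column 1; remove 4 from row 3 of P and reverse-bump: 4 enters row 2 and ejects 3; 3 enters row 1 and ejects 2. So w(4) = 2. P is now [[3, 6], [4]].
Step i=3: Q has 3 at row 1, column 2; remove that cell from P, ejecting 6. So w(3) = 6. P is now [[3], [4]].
Step i=2: Q has 2 at row 2, column 1; remove 4 from row 2 of P and reverse-bump: 4 enters row 1 and ejects 3. So w(2) = 3. P is now [[4]].
Step i=1: Q has 1 at row 1, column 1; remove that cell from P, ejecting 4. So w(1) = 4. P is now [].

So w = 4 3 6 2 1 5.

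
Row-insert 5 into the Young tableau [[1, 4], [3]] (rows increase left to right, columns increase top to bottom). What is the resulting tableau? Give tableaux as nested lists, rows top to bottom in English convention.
[[1, 4, 5], [3]]

5 is larger than every entry of row 1, so it is appended to row 1. The new tableau is [[1, 4, 5], [3]].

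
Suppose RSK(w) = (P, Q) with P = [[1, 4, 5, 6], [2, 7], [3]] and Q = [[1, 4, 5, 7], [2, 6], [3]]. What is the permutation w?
Reverse the RSK construction: for i from n down to 1, find the cell of Q containing i, remove the entry at that cell from P, and reverse-bump it up through P; the value ejected from row 1 is w(i).

Step i=7: Q has 7 at row 1, column 4; remove that cell from P, ejecting 6. So w(7) = 6. P is now [[1, 4, 5], [2, 7], [3]].
Step i=6: Q has 6 at row 2, column 2; remove 7 from row 2 of P and reverse-bump: 7 enters row 1 and ejects 5. So w(6) = 5. P is now [[1, 4, 7], [2], [3]].
Step i=5: Q has 5 at row 1, column 3; remove that cell from P, ejecting 7. So w(5) = 7. P is now [[1, 4], [2], [3]].
Step i=4: Q has 4 at row 1, column 2; remove that cell from P, ejecting 4. So w(4) = 4. P is now [[1], [2], [3]].
Step i=3: Q has 3 at row 3, column 1; remove 3 from row 3 of P and reverse-bump: 3 enters row 2 and ejects 2; 2 enters row 1 and ejects 1. So w(3) = 1. P is now [[2], [3]].
Step i=2: Q has 2 at row 2, column 1; remove 3 from row 2 of P and reverse-bump: 3 enters row 1 and ejects 2. So w(2) = 2. P is now [[3]].
Step i=1: Q has 1 at row 1, column 1; remove that cell from P, ejecting 3. So w(1) = 3. P is now [].

So w = 3 2 1 4 7 5 6.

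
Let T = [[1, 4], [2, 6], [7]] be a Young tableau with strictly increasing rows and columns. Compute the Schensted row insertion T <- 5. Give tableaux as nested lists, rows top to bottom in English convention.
[[1, 4, 5], [2, 6], [7]]

5 is larger than every entry of row 1, so it is appended to row 1. The new tableau is [[1, 4, 5], [2, 6], [7]].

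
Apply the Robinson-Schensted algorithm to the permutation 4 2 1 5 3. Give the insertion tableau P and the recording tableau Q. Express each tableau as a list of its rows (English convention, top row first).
P = [[1, 3], [2, 5], [4]], Q = [[1, 4], [2, 5], [3]]

Insert each entry of the permutation into P by Schensted row insertion, recording in Q the position of each new cell.

Insert 4: appended to row 1. P = [[4]].
Insert 2: 2 bumps 4 from row 1; 4 starts row 2. P = [[2], [4]].
Insert 1: 1 bumps 2 from row 1; 2 bumps 4 from row 2; 4 starts row 3. P = [[1], [2], [4]].
Insert 5: appended to row 1. P = [[1, 5], [2], [4]].
Insert 3: 3 bumps 5 from row 1; 5 appends to row 2. P = [[1, 3], [2, 5], [4]].

So P = [[1, 3], [2, 5], [4]], Q = [[1, 4], [2, 5], [3]].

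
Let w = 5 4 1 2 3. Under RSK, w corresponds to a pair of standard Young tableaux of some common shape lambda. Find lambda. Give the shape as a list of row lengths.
Row-insert each entry into an empty tableau.

After inserting 5: P = [[5]].
After inserting 4: P = [[4], [5]].
After inserting 1: P = [[1], [4], [5]].
After inserting 2: P = [[1, 2], [4], [5]].
After inserting 3: P = [[1, 2, 3], [4], [5]].

The final insertion tableau P = [[1, 2, 3], [4], [5]] has shape [3, 1, 1].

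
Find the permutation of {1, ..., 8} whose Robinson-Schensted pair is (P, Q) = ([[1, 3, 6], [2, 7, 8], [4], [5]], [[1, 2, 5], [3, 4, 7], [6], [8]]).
5 7 2 4 8 3 6 1

Reverse the RSK construction: for i from n down to 1, find the cell of Q containing i, remove the entry at that cell from P, and reverse-bump it up through P; the value ejected from row 1 is w(i).

Step i=8: Q has 8 at row 4, column 1; remove 5 from row 4 of P and reverse-bump: 5 enters row 3 and ejects 4; 4 enters row 2 and ejects 2; 2 enters row 1 and ejects 1. So w(8) = 1. P is now [[2, 3, 6], [4, 7, 8], [5]].
Step i=7: Q has 7 at row 2, column 3; remove 8 from row 2 of P and reverse-bump: 8 enters row 1 and ejects 6. So w(7) = 6. P is now [[2, 3, 8], [4, 7], [5]].
Step i=6: Q has 6 at row 3, column 1; remove 5 from row 3 of P and reverse-bump: 5 enters row 2 and ejects 4; 4 enters row 1 and ejects 3. So w(6) = 3. P is now [[2, 4, 8], [5, 7]].
Step i=5: Q has 5 at row 1, column 3; remove that cell from P, ejecting 8. So w(5) = 8. P is now [[2, 4], [5, 7]].
Step i=4: Q has 4 at row 2, column 2; remove 7 from row 2 of P and reverse-bump: 7 enters row 1 and ejects 4. So w(4) = 4. P is now [[2, 7], [5]].
Step i=3: Q has 3 at row 2, column 1; remove 5 from row 2 of P and reverse-bump: 5 enters row 1 and ejects 2. So w(3) = 2. P is now [[5, 7]].
Step i=2: Q has 2 at row 1, column 2; remove that cell from P, ejecting 7. So w(2) = 7. P is now [[5]].
Step i=1: Q has 1 at row 1, column 1; remove that cell from P, ejecting 5. So w(1) = 5. P is now [].

So w = 5 7 2 4 8 3 6 1.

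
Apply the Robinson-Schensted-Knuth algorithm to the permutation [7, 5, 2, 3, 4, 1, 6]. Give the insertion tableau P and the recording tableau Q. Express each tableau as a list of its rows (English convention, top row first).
Insert each entry of the permutation into P by Schensted row insertion, recording in Q the position of each new cell.

After inserting 7: P = [[7]].
After inserting 5: P = [[5], [7]].
After inserting 2: P = [[2], [5], [7]].
After inserting 3: P = [[2, 3], [5], [7]].
After inserting 4: P = [[2, 3, 4], [5], [7]].
After inserting 1: P = [[1, 3, 4], [2], [5], [7]].
After inserting 6: P = [[1, 3, 4, 6], [2], [5], [7]].

So P = [[1, 3, 4, 6], [2], [5], [7]], Q = [[1, 4, 5, 7], [2], [3], [6]].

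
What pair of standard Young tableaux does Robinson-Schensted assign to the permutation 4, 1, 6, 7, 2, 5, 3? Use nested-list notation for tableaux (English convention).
Insert each entry of the permutation into P by Schensted row insertion, recording in Q the position of each new cell.

Insert 4: appended to row 1. P = [[4]].
Insert 1: 1 bumps 4 from row 1; 4 starts row 2. P = [[1], [4]].
Insert 6: appended to row 1. P = [[1, 6], [4]].
Insert 7: appended to row 1. P = [[1, 6, 7], [4]].
Insert 2: 2 bumps 6 from row 1; 6 appends to row 2. P = [[1, 2, 7], [4, 6]].
Insert 5: 5 bumps 7 from row 1; 7 appends to row 2. P = [[1, 2, 5], [4, 6, 7]].
Insert 3: 3 bumps 5 from row 1; 5 bumps 6 from row 2; 6 starts row 3. P = [[1, 2, 3], [4, 5, 7], [6]].

So P = [[1, 2, 3], [4, 5, 7], [6]], Q = [[1, 3, 4], [2, 5, 6], [7]].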